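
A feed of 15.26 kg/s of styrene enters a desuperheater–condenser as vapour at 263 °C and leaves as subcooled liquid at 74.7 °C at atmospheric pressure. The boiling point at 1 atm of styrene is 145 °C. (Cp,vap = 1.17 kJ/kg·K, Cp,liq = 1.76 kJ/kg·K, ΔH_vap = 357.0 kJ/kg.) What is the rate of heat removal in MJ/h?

vapour 263→145 °C: -138.06 kJ/kg
condensation at 145 °C: -357 kJ/kg
liquid 145→74.7 °C: -123.73 kJ/kg
Δh = -138.06 + -357 + -123.73 = -618.79 kJ/kg
Q = ṁ·Δh = 15.26 kg/s × -618.79 kJ/kg = -9442.7 kJ/s
|Q| = 9442.7 kW = 33994 MJ/h

Q_c = 34000 MJ/h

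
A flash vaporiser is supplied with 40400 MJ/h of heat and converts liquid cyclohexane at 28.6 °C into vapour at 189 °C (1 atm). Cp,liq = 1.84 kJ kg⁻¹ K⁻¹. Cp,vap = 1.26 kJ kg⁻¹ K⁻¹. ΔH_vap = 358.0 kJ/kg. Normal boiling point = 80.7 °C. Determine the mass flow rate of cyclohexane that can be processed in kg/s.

Δh = 1.84×(80.7−28.6) + 358.0 + 1.26×(189−80.7) = 590.32 kJ/kg
Q = 40400 MJ/h = 11222 kJ/s = 11222 kJ/s
ṁ = Q/Δh = 11222 / 590.32 = 19.01 kg/s

ṁ = 19.0 kg/s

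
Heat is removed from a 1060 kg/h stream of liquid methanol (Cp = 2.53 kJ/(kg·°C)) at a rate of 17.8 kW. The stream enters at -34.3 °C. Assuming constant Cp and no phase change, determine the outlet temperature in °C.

Q = 17.8 kW = 64080 kJ/h
ΔT = Q/(ṁ·Cp) = 64080/(1060×2.53) = 23.894 K
T_out = -34.3 − 23.894 = -58.194 °C

T_out = -58.2 °C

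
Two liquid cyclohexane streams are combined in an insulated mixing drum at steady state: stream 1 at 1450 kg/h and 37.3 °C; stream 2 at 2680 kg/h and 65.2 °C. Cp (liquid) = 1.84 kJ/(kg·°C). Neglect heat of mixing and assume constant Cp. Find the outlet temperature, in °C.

No heat crosses the boundary, so H_out = H_in.
T_out = Σ ṁᵢCp,ᵢTᵢ / Σ ṁᵢCp,ᵢ
      = 421030 / 7599.2 = 55.405 °C

T_out = 55.4 °C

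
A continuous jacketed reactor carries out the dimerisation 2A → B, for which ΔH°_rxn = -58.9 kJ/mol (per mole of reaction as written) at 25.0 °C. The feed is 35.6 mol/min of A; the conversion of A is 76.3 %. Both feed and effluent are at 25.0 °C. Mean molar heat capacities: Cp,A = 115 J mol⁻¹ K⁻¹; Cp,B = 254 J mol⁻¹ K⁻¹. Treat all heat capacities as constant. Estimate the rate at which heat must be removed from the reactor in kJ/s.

Q_out = 13.3 kJ/s

Extent of reaction ξ = 0.763 × 35.6 / 2 = 13.581 mol/min
Reaction term: ξ·ΔH°_rxn = 13.581 × -58.9 = -799.94 kJ/min
Q = ΔH = -799.94 kJ/min = -13.332 kW
Heat removed = 13.332 kJ/s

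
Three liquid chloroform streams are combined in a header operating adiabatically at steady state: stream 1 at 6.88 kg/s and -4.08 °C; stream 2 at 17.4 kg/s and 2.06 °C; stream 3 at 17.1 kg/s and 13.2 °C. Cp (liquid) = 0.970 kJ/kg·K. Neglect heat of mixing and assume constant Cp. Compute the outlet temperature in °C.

T_out = 5.64 °C

Energy balance with Q = 0: Σ ṁᵢCp,ᵢ(T_out − Tᵢ) = 0
T_out = Σ ṁᵢCp,ᵢTᵢ / Σ ṁᵢCp,ᵢ
      = 226.49 / 40.139 = 5.6427 °C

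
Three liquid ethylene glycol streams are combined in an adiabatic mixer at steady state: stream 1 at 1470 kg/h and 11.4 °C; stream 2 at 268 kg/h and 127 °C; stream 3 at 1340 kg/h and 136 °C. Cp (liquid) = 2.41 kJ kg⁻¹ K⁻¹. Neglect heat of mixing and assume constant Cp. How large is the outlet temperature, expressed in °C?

No heat crosses the boundary, so H_out = H_in.
Σ ṁᵢCp,ᵢTᵢ = 1470×2.41×11.4 + 268×2.41×127 + 1340×2.41×136 = 561610
Σ ṁᵢCp,ᵢ = 1470×2.41 + 268×2.41 + 1340×2.41 = 7418
T_out = 561610 / 7418 = 75.71 °C

T_out = 75.7 °C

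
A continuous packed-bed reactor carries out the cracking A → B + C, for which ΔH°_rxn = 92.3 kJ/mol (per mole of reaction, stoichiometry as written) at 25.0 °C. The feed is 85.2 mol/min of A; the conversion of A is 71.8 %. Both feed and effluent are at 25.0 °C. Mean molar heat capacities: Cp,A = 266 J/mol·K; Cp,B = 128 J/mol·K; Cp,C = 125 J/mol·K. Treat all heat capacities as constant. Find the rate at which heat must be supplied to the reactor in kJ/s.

Extent of reaction ξ = 0.718 × 85.2 = 61.174 mol/min
Reaction term: ξ·ΔH°_rxn = 61.174 × 92.3 = 5646.3 kJ/min
Q = ΔH = 5646.3 kJ/min = 94.105 kW
Heat supplied = 94.105 kJ/s

Q_in = 94.1 kJ/s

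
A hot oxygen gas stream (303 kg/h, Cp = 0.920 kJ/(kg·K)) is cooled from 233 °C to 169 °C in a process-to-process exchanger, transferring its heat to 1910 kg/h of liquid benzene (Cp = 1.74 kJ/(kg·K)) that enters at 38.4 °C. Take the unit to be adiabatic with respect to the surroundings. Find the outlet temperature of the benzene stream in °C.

T_c,out = 43.8 °C

Heat released by hot stream: Q = 303 × 0.920 × (233 − 169) = 17841 kJ/h
Energy balance on cold side (adiabatic exchanger): Q = ṁ_c·Cp_c·(T_c,out − T_c,in)
T_c,out = 38.4 + 17841/(1910 × 1.74) = 43.768 °C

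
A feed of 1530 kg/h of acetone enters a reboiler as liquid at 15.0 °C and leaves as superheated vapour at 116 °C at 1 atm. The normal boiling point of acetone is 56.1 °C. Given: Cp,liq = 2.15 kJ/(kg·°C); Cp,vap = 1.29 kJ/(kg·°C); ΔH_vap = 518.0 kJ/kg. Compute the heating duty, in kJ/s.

Q = 291 kJ/s

liquid 15.0→56.1 °C: 88.365 kJ/kg
vaporisation at 56.1 °C: 518 kJ/kg
vapour 56.1→116 °C: 77.271 kJ/kg
Δh = 88.365 + 518 + 77.271 = 683.64 kJ/kg
Q = ṁ·Δh = 1530 kg/h × 683.64 kJ/kg = 1.046e+06 kJ/h
|Q| = 290.55 kW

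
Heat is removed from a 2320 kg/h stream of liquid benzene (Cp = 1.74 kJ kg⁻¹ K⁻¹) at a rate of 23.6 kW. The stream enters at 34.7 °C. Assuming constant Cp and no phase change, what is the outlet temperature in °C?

Q = 23.6 kW = 84960 kJ/h
ΔT = Q/(ṁ·Cp) = 84960/(2320×1.74) = 21.046 K
T_out = 34.7 − 21.046 = 13.654 °C

T_out = 13.7 °C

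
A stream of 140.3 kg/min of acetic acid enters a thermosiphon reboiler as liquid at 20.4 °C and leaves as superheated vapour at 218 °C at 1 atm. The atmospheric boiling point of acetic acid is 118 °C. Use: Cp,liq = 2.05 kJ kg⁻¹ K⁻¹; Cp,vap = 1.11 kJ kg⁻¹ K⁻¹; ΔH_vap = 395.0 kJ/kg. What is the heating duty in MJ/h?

liquid 20.4→118 °C: 200.08 kJ/kg
vaporisation at 118 °C: 395 kJ/kg
vapour 118→218 °C: 111 kJ/kg
Δh = 200.08 + 395 + 111 = 706.08 kJ/kg
Q = ṁ·Δh = 140.3 kg/min × 706.08 kJ/kg = 99063 kJ/min
|Q| = 1651.1 kW = 5943.8 MJ/h

Q = 5940 MJ/h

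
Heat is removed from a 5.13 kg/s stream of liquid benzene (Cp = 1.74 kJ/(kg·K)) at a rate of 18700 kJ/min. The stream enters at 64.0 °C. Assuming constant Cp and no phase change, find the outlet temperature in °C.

T_out = 29.1 °C

Q = 18700 kJ/min = 311.67 kJ/s
ΔT = Q/(ṁ·Cp) = 311.67/(5.13×1.74) = 34.916 K
T_out = 64.0 − 34.916 = 29.084 °C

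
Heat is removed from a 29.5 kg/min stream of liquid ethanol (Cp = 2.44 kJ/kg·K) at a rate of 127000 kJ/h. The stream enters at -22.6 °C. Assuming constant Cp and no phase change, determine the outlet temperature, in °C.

Q = 127000 kJ/h = 2116.7 kJ/min
ΔT = Q/(ṁ·Cp) = 2116.7/(29.5×2.44) = 29.406 K
T_out = -22.6 − 29.406 = -52.006 °C

T_out = -52.0 °C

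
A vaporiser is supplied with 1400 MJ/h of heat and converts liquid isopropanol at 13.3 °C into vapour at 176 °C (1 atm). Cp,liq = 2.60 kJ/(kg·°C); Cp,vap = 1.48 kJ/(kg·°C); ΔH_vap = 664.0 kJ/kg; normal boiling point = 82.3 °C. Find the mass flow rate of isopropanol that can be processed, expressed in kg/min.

Δh = 2.60×(82.3−13.3) + 664.0 + 1.48×(176−82.3) = 982.08 kJ/kg
Q = 1400 MJ/h = 388.89 kJ/s = 23333 kJ/min
ṁ = Q/Δh = 23333 / 982.08 = 23.759 kg/min

ṁ = 23.8 kg/min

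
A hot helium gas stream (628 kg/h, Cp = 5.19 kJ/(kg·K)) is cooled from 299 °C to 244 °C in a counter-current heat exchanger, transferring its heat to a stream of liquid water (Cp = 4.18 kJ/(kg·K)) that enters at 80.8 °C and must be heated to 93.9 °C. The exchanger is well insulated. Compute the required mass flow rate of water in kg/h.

Heat released by hot stream: Q = 628 × 5.19 × (299 − 244) = 179260 kJ/h
Energy balance on cold side (adiabatic exchanger): Q = ṁ_c·Cp_c·(T_c,out − T_c,in)
ṁ_c = 179260 / [4.18 × (93.9 − 80.8)] = 3273.7 kg/h

ṁ_c = 3270 kg/h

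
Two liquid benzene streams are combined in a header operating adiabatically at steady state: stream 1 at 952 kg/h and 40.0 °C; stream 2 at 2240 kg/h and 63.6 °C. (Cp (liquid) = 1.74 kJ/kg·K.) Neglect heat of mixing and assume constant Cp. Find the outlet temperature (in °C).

Energy balance with Q = 0: Σ ṁᵢCp,ᵢ(T_out − Tᵢ) = 0
Σ ṁᵢCp,ᵢTᵢ = 952×1.74×40.0 + 2240×1.74×63.6 = 314150
Σ ṁᵢCp,ᵢ = 952×1.74 + 2240×1.74 = 5554.1
T_out = 314150 / 5554.1 = 56.561 °C

T_out = 56.6 °C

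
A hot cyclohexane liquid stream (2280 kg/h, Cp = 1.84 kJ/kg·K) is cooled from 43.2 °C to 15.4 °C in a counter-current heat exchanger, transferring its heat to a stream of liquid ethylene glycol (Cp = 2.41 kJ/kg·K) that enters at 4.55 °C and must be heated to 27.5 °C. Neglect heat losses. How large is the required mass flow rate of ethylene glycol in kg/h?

ṁ_c = 2110 kg/h

Heat released by hot stream: Q = 2280 × 1.84 × (43.2 − 15.4) = 116630 kJ/h
Energy balance on cold side (adiabatic exchanger): Q = ṁ_c·Cp_c·(T_c,out − T_c,in)
ṁ_c = 116630 / [2.41 × (27.5 − 4.55)] = 2108.6 kg/h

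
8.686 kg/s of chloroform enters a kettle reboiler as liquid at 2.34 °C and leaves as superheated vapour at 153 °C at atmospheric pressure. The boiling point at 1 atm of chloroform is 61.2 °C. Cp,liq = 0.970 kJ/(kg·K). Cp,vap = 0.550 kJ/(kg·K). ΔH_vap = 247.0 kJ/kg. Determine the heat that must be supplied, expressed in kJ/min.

liquid 2.34→61.2 °C: 57.094 kJ/kg
vaporisation at 61.2 °C: 247 kJ/kg
vapour 61.2→153 °C: 50.49 kJ/kg
Δh = 57.094 + 247 + 50.49 = 354.58 kJ/kg
Q = ṁ·Δh = 8.686 kg/s × 354.58 kJ/kg = 3079.9 kJ/s
|Q| = 3079.9 kW = 184800 kJ/min

Q = 185000 kJ/min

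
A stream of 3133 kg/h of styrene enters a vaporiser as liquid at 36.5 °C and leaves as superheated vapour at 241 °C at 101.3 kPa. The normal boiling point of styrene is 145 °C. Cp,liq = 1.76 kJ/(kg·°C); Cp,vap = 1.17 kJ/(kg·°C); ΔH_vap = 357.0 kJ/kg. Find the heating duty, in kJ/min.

Q = 34500 kJ/min

liquid 36.5→145 °C: 190.96 kJ/kg
vaporisation at 145 °C: 357 kJ/kg
vapour 145→241 °C: 112.32 kJ/kg
Δh = 190.96 + 357 + 112.32 = 660.28 kJ/kg
Q = ṁ·Δh = 3133 kg/h × 660.28 kJ/kg = 2.0687e+06 kJ/h
|Q| = 574.63 kW = 34478 kJ/min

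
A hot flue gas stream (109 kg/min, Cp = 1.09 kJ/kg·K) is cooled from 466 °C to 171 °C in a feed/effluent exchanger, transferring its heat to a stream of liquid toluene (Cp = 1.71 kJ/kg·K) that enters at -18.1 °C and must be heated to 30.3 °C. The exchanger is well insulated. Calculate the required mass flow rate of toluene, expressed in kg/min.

ṁ_c = 423 kg/min

Heat released by hot stream: Q = 109 × 1.09 × (466 − 171) = 35049 kJ/min
Energy balance on cold side (adiabatic exchanger): Q = ṁ_c·Cp_c·(T_c,out − T_c,in)
ṁ_c = 35049 / [1.71 × (30.3 − -18.1)] = 423.48 kg/min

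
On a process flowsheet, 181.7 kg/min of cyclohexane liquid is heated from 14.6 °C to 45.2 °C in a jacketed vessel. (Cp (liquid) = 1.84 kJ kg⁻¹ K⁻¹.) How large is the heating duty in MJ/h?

Q = ṁ·Cp·ΔT = 181.7 × 1.84 × (45.2 − 14.6) = 10230 kJ/min
Converting: 10230 / 60 s = 170.51 kW
Heating duty = 613.83 MJ/h

Q = 614 MJ/h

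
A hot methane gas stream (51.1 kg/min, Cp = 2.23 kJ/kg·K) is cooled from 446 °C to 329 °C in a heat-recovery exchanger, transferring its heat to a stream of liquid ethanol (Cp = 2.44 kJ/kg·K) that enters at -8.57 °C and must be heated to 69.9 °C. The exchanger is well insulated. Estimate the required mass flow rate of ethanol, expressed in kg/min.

Heat released by hot stream: Q = 51.1 × 2.23 × (446 − 329) = 13333 kJ/min
Energy balance on cold side (adiabatic exchanger): Q = ṁ_c·Cp_c·(T_c,out − T_c,in)
ṁ_c = 13333 / [2.44 × (69.9 − -8.57)] = 69.633 kg/min

ṁ_c = 69.6 kg/min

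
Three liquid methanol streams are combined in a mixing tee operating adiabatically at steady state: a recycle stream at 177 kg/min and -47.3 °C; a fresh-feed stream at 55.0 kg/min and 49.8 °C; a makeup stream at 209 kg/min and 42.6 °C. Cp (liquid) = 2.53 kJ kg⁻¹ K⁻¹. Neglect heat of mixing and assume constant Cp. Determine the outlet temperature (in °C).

No heat crosses the boundary, so H_out = H_in.
T_out = Σ ṁᵢCp,ᵢTᵢ / Σ ṁᵢCp,ᵢ
      = 8273.9 / 1115.7 = 7.4156 °C

T_out = 7.42 °C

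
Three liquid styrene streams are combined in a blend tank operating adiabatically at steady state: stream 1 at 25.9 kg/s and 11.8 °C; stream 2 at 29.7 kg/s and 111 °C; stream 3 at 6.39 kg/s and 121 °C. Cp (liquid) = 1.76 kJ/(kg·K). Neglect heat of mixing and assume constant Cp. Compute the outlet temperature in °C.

Energy balance with Q = 0: Σ ṁᵢCp,ᵢ(T_out − Tᵢ) = 0
T_out = Σ ṁᵢCp,ᵢTᵢ / Σ ṁᵢCp,ᵢ
      = 7700.9 / 109.1 = 70.584 °C

T_out = 70.6 °C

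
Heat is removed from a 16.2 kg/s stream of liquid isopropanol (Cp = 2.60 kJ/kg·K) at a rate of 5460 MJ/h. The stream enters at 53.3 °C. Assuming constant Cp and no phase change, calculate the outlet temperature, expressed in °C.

Q = 5460 MJ/h = 1516.7 kJ/s
ΔT = Q/(ṁ·Cp) = 1516.7/(16.2×2.60) = 36.008 K
T_out = 53.3 − 36.008 = 17.292 °C

T_out = 17.3 °C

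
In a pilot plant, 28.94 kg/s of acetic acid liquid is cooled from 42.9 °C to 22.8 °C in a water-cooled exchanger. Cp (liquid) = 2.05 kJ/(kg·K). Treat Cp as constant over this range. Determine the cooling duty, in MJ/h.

Q_c = 4290 MJ/h

Q = ṁ·Cp·ΔT = 28.94 × 2.05 × (22.8 − 42.9) = -1192.5 kJ/s
Cooling duty = 4292.9 MJ/h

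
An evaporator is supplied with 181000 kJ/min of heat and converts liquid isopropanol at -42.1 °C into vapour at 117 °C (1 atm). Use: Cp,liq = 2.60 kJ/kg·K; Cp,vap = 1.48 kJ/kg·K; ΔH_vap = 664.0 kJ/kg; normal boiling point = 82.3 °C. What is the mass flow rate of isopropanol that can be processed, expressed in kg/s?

Δh = 2.60×(82.3−-42.1) + 664.0 + 1.48×(117−82.3) = 1038.8 kJ/kg
Q = 181000 kJ/min = 3016.7 kJ/s = 3016.7 kJ/s
ṁ = Q/Δh = 3016.7 / 1038.8 = 2.904 kg/s

ṁ = 2.90 kg/s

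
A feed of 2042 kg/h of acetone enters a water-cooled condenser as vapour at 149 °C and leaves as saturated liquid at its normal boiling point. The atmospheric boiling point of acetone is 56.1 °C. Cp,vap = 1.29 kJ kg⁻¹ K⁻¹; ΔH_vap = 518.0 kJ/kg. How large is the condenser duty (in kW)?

vapour 149→56.1 °C: -119.84 kJ/kg
condensation at 56.1 °C: -518 kJ/kg
Δh = -119.84 + -518 = -637.84 kJ/kg
Q = ṁ·Δh = 2042 kg/h × -637.84 kJ/kg = -1.3025e+06 kJ/h
|Q| = 361.8 kW

Q_c = 362 kW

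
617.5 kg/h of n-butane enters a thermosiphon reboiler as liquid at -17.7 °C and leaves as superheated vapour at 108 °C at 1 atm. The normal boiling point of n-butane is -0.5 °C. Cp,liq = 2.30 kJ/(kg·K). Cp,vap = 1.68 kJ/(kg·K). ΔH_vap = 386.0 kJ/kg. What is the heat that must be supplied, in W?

Q = 104000 W

liquid -17.7→-0.5 °C: 39.56 kJ/kg
vaporisation at -0.5 °C: 386 kJ/kg
vapour -0.5→108 °C: 182.28 kJ/kg
Δh = 39.56 + 386 + 182.28 = 607.84 kJ/kg
Q = ṁ·Δh = 617.5 kg/h × 607.84 kJ/kg = 375340 kJ/h
|Q| = 104.26 kW = 104260 W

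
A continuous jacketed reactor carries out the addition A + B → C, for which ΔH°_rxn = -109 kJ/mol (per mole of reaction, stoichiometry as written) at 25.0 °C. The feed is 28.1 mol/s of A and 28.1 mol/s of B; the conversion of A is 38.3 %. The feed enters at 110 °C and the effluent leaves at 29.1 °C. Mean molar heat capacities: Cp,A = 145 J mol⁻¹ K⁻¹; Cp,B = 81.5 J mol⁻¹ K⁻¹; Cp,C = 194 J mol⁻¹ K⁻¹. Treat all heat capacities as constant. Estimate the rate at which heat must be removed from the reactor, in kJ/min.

Q_out = 101000 kJ/min

Extent of reaction ξ = 0.383 × 28.1 = 10.762 mol/s
Reaction term: ξ·ΔH°_rxn = 10.762 × -109 = -1173.1 kJ/s
Sensible, feed 110→25 °C: -541 kJ/s
Outlet flows (mol/s): A 17.338, B 17.338, C 10.762
Sensible, products 25→29.1 °C: 24.661 kJ/s
Q = ΔH = -1689.4 kJ/s = -1689.4 kW
Heat removed = 101370 kJ/min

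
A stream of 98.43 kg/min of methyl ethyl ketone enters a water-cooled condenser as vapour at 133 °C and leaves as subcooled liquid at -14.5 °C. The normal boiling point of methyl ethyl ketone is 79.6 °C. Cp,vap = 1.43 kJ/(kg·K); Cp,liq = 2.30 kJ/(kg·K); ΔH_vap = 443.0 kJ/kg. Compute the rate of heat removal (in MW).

Q_c = 1.21 MW

vapour 133→79.6 °C: -76.362 kJ/kg
condensation at 79.6 °C: -443 kJ/kg
liquid 79.6→-14.5 °C: -216.43 kJ/kg
Δh = -76.362 + -443 + -216.43 = -735.79 kJ/kg
Q = ṁ·Δh = 98.43 kg/min × -735.79 kJ/kg = -72424 kJ/min
|Q| = 1207.1 kW = 1.2071 MW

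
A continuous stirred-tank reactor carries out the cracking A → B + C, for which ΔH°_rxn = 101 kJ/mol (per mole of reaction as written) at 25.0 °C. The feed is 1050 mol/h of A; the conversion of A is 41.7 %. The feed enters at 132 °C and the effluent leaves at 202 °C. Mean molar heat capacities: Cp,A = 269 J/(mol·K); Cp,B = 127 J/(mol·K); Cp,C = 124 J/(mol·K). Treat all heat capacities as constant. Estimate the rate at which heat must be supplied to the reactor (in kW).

Extent of reaction ξ = 0.417 × 1050 = 437.85 mol/h
Reaction term: ξ·ΔH°_rxn = 437.85 × 101 = 44223 kJ/h
Sensible, feed 132→25 °C: -30222 kJ/h
Outlet flows (mol/h): A 612.15, B 437.85, C 437.85
Sensible, products 25→202 °C: 48599 kJ/h
Q = ΔH = 62599 kJ/h = 17.389 kW
Heat supplied = 17.389 kW

Q_in = 17.4 kW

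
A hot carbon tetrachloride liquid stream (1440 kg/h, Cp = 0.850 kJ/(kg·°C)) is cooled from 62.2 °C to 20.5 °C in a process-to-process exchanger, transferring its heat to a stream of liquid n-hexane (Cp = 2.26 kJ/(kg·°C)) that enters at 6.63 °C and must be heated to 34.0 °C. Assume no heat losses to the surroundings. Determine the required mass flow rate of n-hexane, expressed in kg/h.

ṁ_c = 825 kg/h

Heat released by hot stream: Q = 1440 × 0.850 × (62.2 − 20.5) = 51041 kJ/h
Energy balance on cold side (adiabatic exchanger): Q = ṁ_c·Cp_c·(T_c,out − T_c,in)
ṁ_c = 51041 / [2.26 × (34.0 − 6.63)] = 825.15 kg/h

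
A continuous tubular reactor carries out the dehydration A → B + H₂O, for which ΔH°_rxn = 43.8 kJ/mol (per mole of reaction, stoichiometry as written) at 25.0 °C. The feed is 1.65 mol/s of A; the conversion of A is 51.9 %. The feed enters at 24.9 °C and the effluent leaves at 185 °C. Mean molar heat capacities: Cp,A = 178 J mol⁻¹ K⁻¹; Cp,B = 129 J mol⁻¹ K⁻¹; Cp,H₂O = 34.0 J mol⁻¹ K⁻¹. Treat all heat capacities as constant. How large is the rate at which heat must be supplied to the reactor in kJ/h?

Extent of reaction ξ = 0.519 × 1.65 = 0.85635 mol/s
Reaction term: ξ·ΔH°_rxn = 0.85635 × 43.8 = 37.508 kJ/s
Sensible, feed 24.9→25 °C: 0.02937 kJ/s
Outlet flows (mol/s): A 0.79365, B 0.85635, H₂O 0.85635
Sensible, products 25→185 °C: 44.937 kJ/s
Q = ΔH = 82.474 kJ/s = 82.474 kW
Heat supplied = 296910 kJ/h

Q_in = 297000 kJ/h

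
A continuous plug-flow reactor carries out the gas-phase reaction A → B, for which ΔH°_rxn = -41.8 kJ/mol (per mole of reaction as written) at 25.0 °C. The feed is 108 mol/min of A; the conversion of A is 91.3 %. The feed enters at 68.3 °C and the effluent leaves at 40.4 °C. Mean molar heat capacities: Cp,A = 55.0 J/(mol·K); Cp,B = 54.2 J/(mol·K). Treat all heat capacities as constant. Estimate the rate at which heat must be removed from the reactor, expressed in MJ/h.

Extent of reaction ξ = 0.913 × 108 = 98.604 mol/min
Reaction term: ξ·ΔH°_rxn = 98.604 × -41.8 = -4121.6 kJ/min
Sensible, feed 68.3→25 °C: -257.2 kJ/min
Outlet flows (mol/min): A 9.396, B 98.604
Sensible, products 25→40.4 °C: 90.261 kJ/min
Q = ΔH = -4288.6 kJ/min = -71.476 kW
Heat removed = 257.32 MJ/h

Q_out = 257 MJ/h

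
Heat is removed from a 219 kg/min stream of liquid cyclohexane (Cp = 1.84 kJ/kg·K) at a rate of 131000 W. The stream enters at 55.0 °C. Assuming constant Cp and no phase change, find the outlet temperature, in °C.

Q = 131000 W = 7860 kJ/min
ΔT = Q/(ṁ·Cp) = 7860/(219×1.84) = 19.506 K
T_out = 55.0 − 19.506 = 35.494 °C

T_out = 35.5 °C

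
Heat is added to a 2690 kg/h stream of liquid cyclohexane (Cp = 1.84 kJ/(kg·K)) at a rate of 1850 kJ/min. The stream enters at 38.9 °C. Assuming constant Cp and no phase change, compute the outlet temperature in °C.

T_out = 61.3 °C

Q = 1850 kJ/min = 111000 kJ/h
ΔT = Q/(ṁ·Cp) = 111000/(2690×1.84) = 22.426 K
T_out = 38.9 + 22.426 = 61.326 °C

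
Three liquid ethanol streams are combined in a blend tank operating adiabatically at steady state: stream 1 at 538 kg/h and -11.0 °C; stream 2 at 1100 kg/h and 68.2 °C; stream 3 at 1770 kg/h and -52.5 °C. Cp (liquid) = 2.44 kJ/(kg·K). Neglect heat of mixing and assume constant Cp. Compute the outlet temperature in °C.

T_out = -6.99 °C

Adiabatic, steady state ⇒ Σ ṁᵢCp,ᵢ(T_out − Tᵢ) = 0
T_out = Σ ṁᵢCp,ᵢTᵢ / Σ ṁᵢCp,ᵢ
      = -58128 / 8315.5 = -6.9903 °C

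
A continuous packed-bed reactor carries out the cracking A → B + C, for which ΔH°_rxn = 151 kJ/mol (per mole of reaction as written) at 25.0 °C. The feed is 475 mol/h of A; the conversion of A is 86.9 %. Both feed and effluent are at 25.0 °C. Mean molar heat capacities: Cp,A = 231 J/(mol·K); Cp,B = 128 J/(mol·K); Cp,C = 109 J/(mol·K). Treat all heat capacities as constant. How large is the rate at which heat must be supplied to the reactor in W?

Extent of reaction ξ = 0.869 × 475 = 412.77 mol/h
Reaction term: ξ·ΔH°_rxn = 412.77 × 151 = 62329 kJ/h
Q = ΔH = 62329 kJ/h = 17.314 kW
Heat supplied = 17314 W

Q_in = 17300 W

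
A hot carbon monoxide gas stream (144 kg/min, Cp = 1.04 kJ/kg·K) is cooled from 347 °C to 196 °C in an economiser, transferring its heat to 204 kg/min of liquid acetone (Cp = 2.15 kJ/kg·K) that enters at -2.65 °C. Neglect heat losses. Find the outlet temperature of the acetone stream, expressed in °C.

T_c,out = 48.9 °C

Heat released by hot stream: Q = 144 × 1.04 × (347 − 196) = 22614 kJ/min
Energy balance on cold side (adiabatic exchanger): Q = ṁ_c·Cp_c·(T_c,out − T_c,in)
T_c,out = -2.65 + 22614/(204 × 2.15) = 48.909 °C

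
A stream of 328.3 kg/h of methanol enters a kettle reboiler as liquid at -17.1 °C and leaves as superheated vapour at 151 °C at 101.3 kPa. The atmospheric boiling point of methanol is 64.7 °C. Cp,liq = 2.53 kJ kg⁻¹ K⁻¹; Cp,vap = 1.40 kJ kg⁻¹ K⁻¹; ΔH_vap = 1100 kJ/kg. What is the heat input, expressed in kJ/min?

Q = 7810 kJ/min

liquid -17.1→64.7 °C: 206.95 kJ/kg
vaporisation at 64.7 °C: 1100 kJ/kg
vapour 64.7→151 °C: 120.82 kJ/kg
Δh = 206.95 + 1100 + 120.82 = 1427.8 kJ/kg
Q = ṁ·Δh = 328.3 kg/h × 1427.8 kJ/kg = 468740 kJ/h
|Q| = 130.21 kW = 7812.3 kJ/min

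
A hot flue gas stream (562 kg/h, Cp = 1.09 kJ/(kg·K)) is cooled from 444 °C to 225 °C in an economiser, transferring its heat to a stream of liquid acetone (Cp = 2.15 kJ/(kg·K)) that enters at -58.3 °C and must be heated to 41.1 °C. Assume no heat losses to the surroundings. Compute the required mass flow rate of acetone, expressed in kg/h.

Heat released by hot stream: Q = 562 × 1.09 × (444 − 225) = 134160 kJ/h
Energy balance on cold side (adiabatic exchanger): Q = ṁ_c·Cp_c·(T_c,out − T_c,in)
ṁ_c = 134160 / [2.15 × (41.1 − -58.3)] = 627.74 kg/h

ṁ_c = 628 kg/h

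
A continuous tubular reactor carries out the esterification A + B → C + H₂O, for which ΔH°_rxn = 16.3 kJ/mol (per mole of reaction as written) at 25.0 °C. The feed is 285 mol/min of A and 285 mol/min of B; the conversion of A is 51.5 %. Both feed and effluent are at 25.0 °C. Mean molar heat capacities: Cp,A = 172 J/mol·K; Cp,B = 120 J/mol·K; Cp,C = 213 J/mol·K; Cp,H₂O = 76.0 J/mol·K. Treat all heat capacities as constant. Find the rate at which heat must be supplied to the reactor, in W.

Q_in = 39900 W

Extent of reaction ξ = 0.515 × 285 = 146.78 mol/min
Reaction term: ξ·ΔH°_rxn = 146.78 × 16.3 = 2392.4 kJ/min
Q = ΔH = 2392.4 kJ/min = 39.874 kW
Heat supplied = 39874 W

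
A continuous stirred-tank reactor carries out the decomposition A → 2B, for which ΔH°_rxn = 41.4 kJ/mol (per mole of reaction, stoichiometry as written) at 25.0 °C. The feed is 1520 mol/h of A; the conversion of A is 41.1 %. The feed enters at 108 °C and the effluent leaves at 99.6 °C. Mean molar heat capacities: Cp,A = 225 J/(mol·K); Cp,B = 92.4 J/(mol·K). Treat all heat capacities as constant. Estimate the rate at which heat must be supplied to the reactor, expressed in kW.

Extent of reaction ξ = 0.411 × 1520 = 624.72 mol/h
Reaction term: ξ·ΔH°_rxn = 624.72 × 41.4 = 25863 kJ/h
Sensible, feed 108→25 °C: -28386 kJ/h
Outlet flows (mol/h): A 895.28, B 1249.4
Sensible, products 25→99.6 °C: 23640 kJ/h
Q = ΔH = 21117 kJ/h = 5.8659 kW
Heat supplied = 5.8659 kW

Q_in = 5.87 kW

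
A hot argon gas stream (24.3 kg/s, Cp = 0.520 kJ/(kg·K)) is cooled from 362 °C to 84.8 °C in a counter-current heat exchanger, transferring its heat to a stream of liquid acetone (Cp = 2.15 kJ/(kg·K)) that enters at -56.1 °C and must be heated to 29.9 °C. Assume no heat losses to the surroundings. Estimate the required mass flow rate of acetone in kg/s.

Heat released by hot stream: Q = 24.3 × 0.520 × (362 − 84.8) = 3502.7 kJ/s
Energy balance on cold side (adiabatic exchanger): Q = ṁ_c·Cp_c·(T_c,out − T_c,in)
ṁ_c = 3502.7 / [2.15 × (29.9 − -56.1)] = 18.944 kg/s

ṁ_c = 18.9 kg/s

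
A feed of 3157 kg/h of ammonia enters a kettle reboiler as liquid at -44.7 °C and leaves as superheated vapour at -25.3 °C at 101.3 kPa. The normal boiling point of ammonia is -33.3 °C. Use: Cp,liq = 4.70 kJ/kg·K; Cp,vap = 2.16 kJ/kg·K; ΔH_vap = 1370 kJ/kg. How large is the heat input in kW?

Q = 1260 kW

liquid -44.7→-33.3 °C: 53.58 kJ/kg
vaporisation at -33.3 °C: 1370 kJ/kg
vapour -33.3→-25.3 °C: 17.28 kJ/kg
Δh = 53.58 + 1370 + 17.28 = 1440.9 kJ/kg
Q = ṁ·Δh = 3157 kg/h × 1440.9 kJ/kg = 4.5488e+06 kJ/h
|Q| = 1263.6 kW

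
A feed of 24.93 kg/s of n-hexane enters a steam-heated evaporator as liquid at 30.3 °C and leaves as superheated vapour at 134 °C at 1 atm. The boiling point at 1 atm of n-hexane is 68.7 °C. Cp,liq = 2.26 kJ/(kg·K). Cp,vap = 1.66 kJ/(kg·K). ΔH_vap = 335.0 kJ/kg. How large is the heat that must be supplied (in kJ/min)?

liquid 30.3→68.7 °C: 86.784 kJ/kg
vaporisation at 68.7 °C: 335 kJ/kg
vapour 68.7→134 °C: 108.4 kJ/kg
Δh = 86.784 + 335 + 108.4 = 530.18 kJ/kg
Q = ṁ·Δh = 24.93 kg/s × 530.18 kJ/kg = 13217 kJ/s
|Q| = 13217 kW = 793050 kJ/min

Q = 793000 kJ/min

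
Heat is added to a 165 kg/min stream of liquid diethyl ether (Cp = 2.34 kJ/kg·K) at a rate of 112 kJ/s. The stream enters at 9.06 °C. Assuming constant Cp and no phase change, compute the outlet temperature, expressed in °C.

Q = 112 kJ/s = 6720 kJ/min
ΔT = Q/(ṁ·Cp) = 6720/(165×2.34) = 17.405 K
T_out = 9.06 + 17.405 = 26.465 °C

T_out = 26.5 °C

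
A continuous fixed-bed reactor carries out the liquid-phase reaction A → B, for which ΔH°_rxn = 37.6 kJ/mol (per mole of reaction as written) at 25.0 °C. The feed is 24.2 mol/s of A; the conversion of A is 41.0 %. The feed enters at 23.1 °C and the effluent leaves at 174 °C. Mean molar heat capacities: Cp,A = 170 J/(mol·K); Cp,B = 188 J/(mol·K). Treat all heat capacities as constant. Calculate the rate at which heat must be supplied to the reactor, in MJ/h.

Extent of reaction ξ = 0.410 × 24.2 = 9.922 mol/s
Reaction term: ξ·ΔH°_rxn = 9.922 × 37.6 = 373.07 kJ/s
Sensible, feed 23.1→25 °C: 7.8166 kJ/s
Outlet flows (mol/s): A 14.278, B 9.922
Sensible, products 25→174 °C: 639.6 kJ/s
Q = ΔH = 1020.5 kJ/s = 1020.5 kW
Heat supplied = 3673.7 MJ/h

Q_in = 3670 MJ/h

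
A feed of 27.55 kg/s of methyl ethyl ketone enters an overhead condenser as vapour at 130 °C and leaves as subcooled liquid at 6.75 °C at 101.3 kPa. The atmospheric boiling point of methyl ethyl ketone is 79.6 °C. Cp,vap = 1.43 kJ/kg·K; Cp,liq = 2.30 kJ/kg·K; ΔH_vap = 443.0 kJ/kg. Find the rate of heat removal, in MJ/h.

Q_c = 67700 MJ/h

vapour 130→79.6 °C: -72.072 kJ/kg
condensation at 79.6 °C: -443 kJ/kg
liquid 79.6→6.75 °C: -167.55 kJ/kg
Δh = -72.072 + -443 + -167.55 = -682.63 kJ/kg
Q = ṁ·Δh = 27.55 kg/s × -682.63 kJ/kg = -18806 kJ/s
|Q| = 18806 kW = 67703 MJ/h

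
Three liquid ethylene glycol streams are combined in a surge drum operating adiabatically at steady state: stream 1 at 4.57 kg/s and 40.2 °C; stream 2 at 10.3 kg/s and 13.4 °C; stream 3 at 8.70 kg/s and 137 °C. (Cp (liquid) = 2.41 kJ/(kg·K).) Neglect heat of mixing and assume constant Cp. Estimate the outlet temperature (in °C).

T_out = 64.2 °C

Adiabatic, steady state ⇒ Σ ṁᵢCp,ᵢ(T_out − Tᵢ) = 0
T_out = Σ ṁᵢCp,ᵢTᵢ / Σ ṁᵢCp,ᵢ
      = 3647.9 / 56.804 = 64.219 °C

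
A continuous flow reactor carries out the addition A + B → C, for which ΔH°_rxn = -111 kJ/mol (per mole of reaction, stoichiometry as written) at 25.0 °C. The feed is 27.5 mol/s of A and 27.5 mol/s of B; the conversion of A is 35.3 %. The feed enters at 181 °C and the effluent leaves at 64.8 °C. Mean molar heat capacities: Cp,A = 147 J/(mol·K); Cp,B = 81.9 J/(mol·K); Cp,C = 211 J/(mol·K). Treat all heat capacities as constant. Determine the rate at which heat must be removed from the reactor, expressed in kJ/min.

Extent of reaction ξ = 0.353 × 27.5 = 9.7075 mol/s
Reaction term: ξ·ΔH°_rxn = 9.7075 × -111 = -1077.5 kJ/s
Sensible, feed 181→25 °C: -981.98 kJ/s
Outlet flows (mol/s): A 17.793, B 17.793, C 9.7075
Sensible, products 25→64.8 °C: 243.62 kJ/s
Q = ΔH = -1815.9 kJ/s = -1815.9 kW
Heat removed = 108950 kJ/min

Q_out = 109000 kJ/min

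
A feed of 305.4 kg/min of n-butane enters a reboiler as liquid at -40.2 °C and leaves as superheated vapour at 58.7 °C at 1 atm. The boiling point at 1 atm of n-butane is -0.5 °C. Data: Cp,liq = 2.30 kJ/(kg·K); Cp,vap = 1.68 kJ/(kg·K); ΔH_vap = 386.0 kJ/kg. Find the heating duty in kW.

liquid -40.2→-0.5 °C: 91.31 kJ/kg
vaporisation at -0.5 °C: 386 kJ/kg
vapour -0.5→58.7 °C: 99.456 kJ/kg
Δh = 91.31 + 386 + 99.456 = 576.77 kJ/kg
Q = ṁ·Δh = 305.4 kg/min × 576.77 kJ/kg = 176140 kJ/min
|Q| = 2935.7 kW

Q = 2940 kW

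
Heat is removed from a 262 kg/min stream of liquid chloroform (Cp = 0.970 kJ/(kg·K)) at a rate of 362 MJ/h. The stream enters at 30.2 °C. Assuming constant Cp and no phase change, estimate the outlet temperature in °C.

T_out = 6.46 °C

Q = 362 MJ/h = 6033.3 kJ/min
ΔT = Q/(ṁ·Cp) = 6033.3/(262×0.970) = 23.74 K
T_out = 30.2 − 23.74 = 6.4598 °C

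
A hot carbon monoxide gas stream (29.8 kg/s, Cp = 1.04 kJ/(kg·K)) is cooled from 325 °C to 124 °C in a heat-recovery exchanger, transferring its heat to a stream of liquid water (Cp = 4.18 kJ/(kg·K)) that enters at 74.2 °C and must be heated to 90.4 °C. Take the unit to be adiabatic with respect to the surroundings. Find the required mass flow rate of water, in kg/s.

ṁ_c = 92.0 kg/s

Heat released by hot stream: Q = 29.8 × 1.04 × (325 − 124) = 6229.4 kJ/s
Energy balance on cold side (adiabatic exchanger): Q = ṁ_c·Cp_c·(T_c,out − T_c,in)
ṁ_c = 6229.4 / [4.18 × (90.4 − 74.2)] = 91.993 kg/s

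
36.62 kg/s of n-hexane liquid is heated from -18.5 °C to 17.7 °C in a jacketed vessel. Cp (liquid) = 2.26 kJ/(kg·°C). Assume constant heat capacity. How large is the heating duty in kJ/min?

Q = 180000 kJ/min

Q = ṁ·Cp·ΔT = 36.62 × 2.26 × (17.7 − -18.5) = 2996 kJ/s
Heating duty = 179760 kJ/min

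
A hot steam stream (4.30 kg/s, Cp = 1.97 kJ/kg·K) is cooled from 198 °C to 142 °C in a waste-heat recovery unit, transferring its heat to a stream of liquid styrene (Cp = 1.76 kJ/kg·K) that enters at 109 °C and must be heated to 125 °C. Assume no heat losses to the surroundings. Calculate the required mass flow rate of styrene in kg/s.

ṁ_c = 16.8 kg/s

Heat released by hot stream: Q = 4.30 × 1.97 × (198 − 142) = 474.38 kJ/s
Energy balance on cold side (adiabatic exchanger): Q = ṁ_c·Cp_c·(T_c,out − T_c,in)
ṁ_c = 474.38 / [1.76 × (125 − 109)] = 16.846 kg/s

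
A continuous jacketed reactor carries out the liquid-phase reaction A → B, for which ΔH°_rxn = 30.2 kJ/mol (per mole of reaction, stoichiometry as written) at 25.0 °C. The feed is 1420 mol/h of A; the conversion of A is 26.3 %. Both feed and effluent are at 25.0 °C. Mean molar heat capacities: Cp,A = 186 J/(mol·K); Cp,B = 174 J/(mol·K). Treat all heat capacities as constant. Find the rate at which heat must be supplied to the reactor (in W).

Extent of reaction ξ = 0.263 × 1420 = 373.46 mol/h
Reaction term: ξ·ΔH°_rxn = 373.46 × 30.2 = 11278 kJ/h
Q = ΔH = 11278 kJ/h = 3.1329 kW
Heat supplied = 3132.9 W

Q_in = 3130 W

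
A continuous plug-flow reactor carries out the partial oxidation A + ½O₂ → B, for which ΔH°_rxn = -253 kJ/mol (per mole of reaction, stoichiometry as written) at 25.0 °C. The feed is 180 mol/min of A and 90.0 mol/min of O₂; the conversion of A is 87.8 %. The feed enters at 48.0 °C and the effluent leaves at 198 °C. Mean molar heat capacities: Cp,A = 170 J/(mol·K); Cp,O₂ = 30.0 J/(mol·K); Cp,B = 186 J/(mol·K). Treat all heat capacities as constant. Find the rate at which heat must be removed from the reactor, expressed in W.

Extent of reaction ξ = 0.878 × 180 = 158.04 mol/min
Reaction term: ξ·ΔH°_rxn = 158.04 × -253 = -39984 kJ/min
Sensible, feed 48.0→25 °C: -765.9 kJ/min
Outlet flows (mol/min): A 21.96, O₂ 10.98, B 158.04
Sensible, products 25→198 °C: 5788.2 kJ/min
Q = ΔH = -34962 kJ/min = -582.7 kW
Heat removed = 582700 W

Q_out = 583000 W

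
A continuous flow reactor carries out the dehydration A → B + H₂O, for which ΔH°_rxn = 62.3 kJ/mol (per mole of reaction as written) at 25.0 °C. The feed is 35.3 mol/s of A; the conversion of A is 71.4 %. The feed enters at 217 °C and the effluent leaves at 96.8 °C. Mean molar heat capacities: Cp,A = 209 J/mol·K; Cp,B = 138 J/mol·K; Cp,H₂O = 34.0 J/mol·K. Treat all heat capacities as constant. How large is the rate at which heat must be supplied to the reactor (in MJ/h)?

Extent of reaction ξ = 0.714 × 35.3 = 25.204 mol/s
Reaction term: ξ·ΔH°_rxn = 25.204 × 62.3 = 1570.2 kJ/s
Sensible, feed 217→25 °C: -1416.5 kJ/s
Outlet flows (mol/s): A 10.096, B 25.204, H₂O 25.204
Sensible, products 25→96.8 °C: 462.76 kJ/s
Q = ΔH = 616.46 kJ/s = 616.46 kW
Heat supplied = 2219.3 MJ/h

Q_in = 2220 MJ/h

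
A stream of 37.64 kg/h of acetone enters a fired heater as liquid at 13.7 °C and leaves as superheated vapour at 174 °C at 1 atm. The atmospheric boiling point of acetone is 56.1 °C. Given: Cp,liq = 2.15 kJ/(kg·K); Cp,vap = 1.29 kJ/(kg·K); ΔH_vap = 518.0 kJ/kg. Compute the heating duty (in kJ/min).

Q = 478 kJ/min

liquid 13.7→56.1 °C: 91.16 kJ/kg
vaporisation at 56.1 °C: 518 kJ/kg
vapour 56.1→174 °C: 152.09 kJ/kg
Δh = 91.16 + 518 + 152.09 = 761.25 kJ/kg
Q = ṁ·Δh = 37.64 kg/h × 761.25 kJ/kg = 28653 kJ/h
|Q| = 7.9593 kW = 477.56 kJ/min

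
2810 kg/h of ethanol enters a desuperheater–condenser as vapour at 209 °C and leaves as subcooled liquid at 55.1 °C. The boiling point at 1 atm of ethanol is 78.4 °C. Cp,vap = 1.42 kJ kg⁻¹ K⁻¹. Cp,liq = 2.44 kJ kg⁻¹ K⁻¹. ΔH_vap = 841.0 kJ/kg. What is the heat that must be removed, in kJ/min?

vapour 209→78.4 °C: -185.45 kJ/kg
condensation at 78.4 °C: -841 kJ/kg
liquid 78.4→55.1 °C: -56.852 kJ/kg
Δh = -185.45 + -841 + -56.852 = -1083.3 kJ/kg
Q = ṁ·Δh = 2810 kg/h × -1083.3 kJ/kg = -3.0441e+06 kJ/h
|Q| = 845.58 kW = 50735 kJ/min

Q_c = 50700 kJ/min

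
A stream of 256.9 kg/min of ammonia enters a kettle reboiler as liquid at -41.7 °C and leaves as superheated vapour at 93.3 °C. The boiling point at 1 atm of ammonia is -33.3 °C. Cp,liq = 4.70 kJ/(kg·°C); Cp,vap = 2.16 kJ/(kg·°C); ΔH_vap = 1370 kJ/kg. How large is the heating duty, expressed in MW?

liquid -41.7→-33.3 °C: 39.48 kJ/kg
vaporisation at -33.3 °C: 1370 kJ/kg
vapour -33.3→93.3 °C: 273.46 kJ/kg
Δh = 39.48 + 1370 + 273.46 = 1682.9 kJ/kg
Q = ṁ·Δh = 256.9 kg/min × 1682.9 kJ/kg = 432350 kJ/min
|Q| = 7205.8 kW = 7.2058 MW

Q = 7.21 MW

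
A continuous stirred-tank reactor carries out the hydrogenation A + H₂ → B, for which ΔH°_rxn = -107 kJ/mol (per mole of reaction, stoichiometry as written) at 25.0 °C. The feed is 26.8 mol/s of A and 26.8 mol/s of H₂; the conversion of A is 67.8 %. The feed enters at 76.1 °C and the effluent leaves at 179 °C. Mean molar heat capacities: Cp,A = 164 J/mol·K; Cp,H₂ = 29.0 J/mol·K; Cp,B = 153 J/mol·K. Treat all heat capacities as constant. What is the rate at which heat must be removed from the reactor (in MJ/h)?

Extent of reaction ξ = 0.678 × 26.8 = 18.17 mol/s
Reaction term: ξ·ΔH°_rxn = 18.17 × -107 = -1944.2 kJ/s
Sensible, feed 76.1→25 °C: -264.31 kJ/s
Outlet flows (mol/s): A 8.6296, H₂ 8.6296, B 18.17
Sensible, products 25→179 °C: 684.62 kJ/s
Q = ΔH = -1523.9 kJ/s = -1523.9 kW
Heat removed = 5486.1 MJ/h

Q_out = 5490 MJ/h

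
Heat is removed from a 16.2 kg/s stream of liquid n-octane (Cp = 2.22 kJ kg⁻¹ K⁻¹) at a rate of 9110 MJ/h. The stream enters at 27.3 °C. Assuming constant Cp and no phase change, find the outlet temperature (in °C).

Q = 9110 MJ/h = 2530.6 kJ/s
ΔT = Q/(ṁ·Cp) = 2530.6/(16.2×2.22) = 70.364 K
T_out = 27.3 − 70.364 = -43.064 °C

T_out = -43.1 °C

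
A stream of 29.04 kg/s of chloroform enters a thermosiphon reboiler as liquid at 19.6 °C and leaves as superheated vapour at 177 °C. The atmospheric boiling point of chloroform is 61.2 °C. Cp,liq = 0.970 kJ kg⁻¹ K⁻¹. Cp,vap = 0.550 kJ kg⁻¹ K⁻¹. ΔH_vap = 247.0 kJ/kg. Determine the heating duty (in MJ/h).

liquid 19.6→61.2 °C: 40.352 kJ/kg
vaporisation at 61.2 °C: 247 kJ/kg
vapour 61.2→177 °C: 63.69 kJ/kg
Δh = 40.352 + 247 + 63.69 = 351.04 kJ/kg
Q = ṁ·Δh = 29.04 kg/s × 351.04 kJ/kg = 10194 kJ/s
|Q| = 10194 kW = 36699 MJ/h

Q = 36700 MJ/h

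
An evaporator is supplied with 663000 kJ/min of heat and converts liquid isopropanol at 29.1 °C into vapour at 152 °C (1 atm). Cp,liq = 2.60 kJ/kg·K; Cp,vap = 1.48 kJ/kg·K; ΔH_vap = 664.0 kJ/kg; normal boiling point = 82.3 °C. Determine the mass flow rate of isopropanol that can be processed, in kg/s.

Δh = 2.60×(82.3−29.1) + 664.0 + 1.48×(152−82.3) = 905.48 kJ/kg
Q = 663000 kJ/min = 11050 kJ/s = 11050 kJ/s
ṁ = Q/Δh = 11050 / 905.48 = 12.204 kg/s

ṁ = 12.2 kg/s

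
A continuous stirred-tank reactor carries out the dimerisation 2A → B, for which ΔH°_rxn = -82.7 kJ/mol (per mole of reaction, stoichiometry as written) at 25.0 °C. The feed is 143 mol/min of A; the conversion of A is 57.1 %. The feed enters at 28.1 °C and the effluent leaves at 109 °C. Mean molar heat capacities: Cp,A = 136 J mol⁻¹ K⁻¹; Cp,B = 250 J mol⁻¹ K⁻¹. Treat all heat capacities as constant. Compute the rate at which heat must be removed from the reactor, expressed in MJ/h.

Q_out = 113 MJ/h

Extent of reaction ξ = 0.571 × 143 / 2 = 40.826 mol/min
Reaction term: ξ·ΔH°_rxn = 40.826 × -82.7 = -3376.4 kJ/min
Sensible, feed 28.1→25 °C: -60.289 kJ/min
Outlet flows (mol/min): A 61.347, B 40.826
Sensible, products 25→109 °C: 1558.2 kJ/min
Q = ΔH = -1878.5 kJ/min = -31.308 kW
Heat removed = 112.71 MJ/h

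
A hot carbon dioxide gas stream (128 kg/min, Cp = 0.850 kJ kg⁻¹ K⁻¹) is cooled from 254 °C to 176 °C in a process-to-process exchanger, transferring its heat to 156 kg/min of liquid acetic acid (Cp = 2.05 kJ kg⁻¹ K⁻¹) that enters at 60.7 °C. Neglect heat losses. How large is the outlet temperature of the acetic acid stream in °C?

T_c,out = 87.2 °C

Heat released by hot stream: Q = 128 × 0.850 × (254 − 176) = 8486.4 kJ/min
Energy balance on cold side (adiabatic exchanger): Q = ṁ_c·Cp_c·(T_c,out − T_c,in)
T_c,out = 60.7 + 8486.4/(156 × 2.05) = 87.237 °C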